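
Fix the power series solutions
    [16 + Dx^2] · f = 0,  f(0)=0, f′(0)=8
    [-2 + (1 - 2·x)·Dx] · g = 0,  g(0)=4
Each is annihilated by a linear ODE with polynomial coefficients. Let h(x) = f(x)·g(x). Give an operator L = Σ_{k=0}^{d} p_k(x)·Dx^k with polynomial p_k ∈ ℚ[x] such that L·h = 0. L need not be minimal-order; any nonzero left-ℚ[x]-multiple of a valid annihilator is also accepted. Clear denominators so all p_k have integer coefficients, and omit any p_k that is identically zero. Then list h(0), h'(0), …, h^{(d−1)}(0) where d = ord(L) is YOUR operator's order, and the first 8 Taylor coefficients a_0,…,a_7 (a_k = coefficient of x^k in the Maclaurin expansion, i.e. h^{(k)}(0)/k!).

L = (-16 + 32·x) + 4·Dx + (-1 + 2·x)·Dx^2  (order 2).
h: a_k = 0, 32, 64, 128/3, 256/3, 3584/15, 7168/15, 292864/315, …
ICs: h(0) = 0, h′(0) = 32.

f: a_k = 0, 8, 0, -64/3, 0, 256/15, 0, -2048/315, …
g: a_k = 4, 8, 16, 32, 64, 128, 256, 512, …
Sym-product of L_f,L_g gives L₀ (≤ ord 2).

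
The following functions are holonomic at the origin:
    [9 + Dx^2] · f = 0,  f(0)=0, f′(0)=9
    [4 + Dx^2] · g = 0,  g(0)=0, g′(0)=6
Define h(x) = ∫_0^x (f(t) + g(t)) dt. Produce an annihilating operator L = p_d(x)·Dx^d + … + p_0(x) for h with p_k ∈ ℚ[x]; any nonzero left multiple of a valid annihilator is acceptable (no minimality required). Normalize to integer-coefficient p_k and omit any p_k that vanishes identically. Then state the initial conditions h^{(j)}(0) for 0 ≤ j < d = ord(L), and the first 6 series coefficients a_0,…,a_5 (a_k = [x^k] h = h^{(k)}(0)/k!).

L = 36·Dx + 13·Dx^3 + Dx^5  (order 5).
h: a_k = 0, 0, 15/2, 0, -35/8, 0, …
ICs: h(0) = 0, h′(0) = 0, h′′(0) = 15, h′′′(0) = 0, h′′′′(0) = -105.

f: a_k = 0, 9, 0, -27/2, 0, 243/40, …
g: a_k = 0, 6, 0, -4, 0, 4/5, …
Sum ⇒ L₀ = lclm(L_f,L_g) in ℚ(x)⟨Dx⟩.
∫: right-multiply L₀ by Dx.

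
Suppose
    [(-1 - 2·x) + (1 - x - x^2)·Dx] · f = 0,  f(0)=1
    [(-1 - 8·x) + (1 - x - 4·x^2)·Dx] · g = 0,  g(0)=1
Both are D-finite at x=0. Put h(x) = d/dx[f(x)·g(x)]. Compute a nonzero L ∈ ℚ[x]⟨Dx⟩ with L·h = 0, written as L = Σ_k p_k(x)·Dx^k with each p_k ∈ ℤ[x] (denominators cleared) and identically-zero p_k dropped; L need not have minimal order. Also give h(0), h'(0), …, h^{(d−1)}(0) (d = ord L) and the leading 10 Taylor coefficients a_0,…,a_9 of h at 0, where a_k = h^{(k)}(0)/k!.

f: a_k = 1, 1, 2, 3, 5, 8, 13, 21, 34, 55, …
g: a_k = 1, 1, 5, 9, 29, 65, 181, 441, 1165, 2929, …
L₀ := L_f ⊗_s L_g (sym. prod.), ord ≤ 1.
h₀' ⇒ L via d/dx closure of L₀.
L = (16 + 18·x - 12·x^2 - 352·x^3 + 12·x^4 + 600·x^5 + 320·x^6) + (-2 - 4·x + 39·x^2 + 8·x^3 - 140·x^4 - 21·x^5 + 140·x^6 + 64·x^7)·Dx  (order 1).
h: a_k = 2, 16, 57, 224, 700, 2262, 6706, 20000, 57483, 164760, …
ICs: h(0) = 2.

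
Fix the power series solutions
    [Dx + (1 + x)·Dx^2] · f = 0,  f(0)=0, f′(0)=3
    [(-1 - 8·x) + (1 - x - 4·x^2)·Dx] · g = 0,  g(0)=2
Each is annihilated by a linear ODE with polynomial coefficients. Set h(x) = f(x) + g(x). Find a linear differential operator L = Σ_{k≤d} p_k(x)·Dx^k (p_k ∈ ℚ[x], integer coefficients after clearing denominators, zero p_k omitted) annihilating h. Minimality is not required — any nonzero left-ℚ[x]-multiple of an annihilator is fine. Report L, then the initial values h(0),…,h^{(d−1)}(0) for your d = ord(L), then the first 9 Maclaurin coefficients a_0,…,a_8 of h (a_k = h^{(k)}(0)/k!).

f: a_k = 0, 3, -3/2, 1, -3/4, 3/5, -1/2, 3/7, -3/8, …
g: a_k = 2, 2, 10, 18, 58, 130, 362, 882, 2330, …
h₀=f+g: left-lcm gives L₀, ord ≤ 3.
L = (-74 - 562·x - 1120·x^2 - 1728·x^3 - 768·x^4)·Dx + (-52 - 576·x - 1636·x^2 - 3264·x^3 - 3488·x^4 - 1280·x^5)·Dx^2 + (11 + 41·x + 53·x^2 - 185·x^3 - 704·x^4 - 752·x^5 - 256·x^6)·Dx^3  (order 3).
h: a_k = 2, 5, 17/2, 19, 229/4, 653/5, 723/2, 6177/7, 18637/8, …
ICs: h(0) = 2, h′(0) = 5, h′′(0) = 17.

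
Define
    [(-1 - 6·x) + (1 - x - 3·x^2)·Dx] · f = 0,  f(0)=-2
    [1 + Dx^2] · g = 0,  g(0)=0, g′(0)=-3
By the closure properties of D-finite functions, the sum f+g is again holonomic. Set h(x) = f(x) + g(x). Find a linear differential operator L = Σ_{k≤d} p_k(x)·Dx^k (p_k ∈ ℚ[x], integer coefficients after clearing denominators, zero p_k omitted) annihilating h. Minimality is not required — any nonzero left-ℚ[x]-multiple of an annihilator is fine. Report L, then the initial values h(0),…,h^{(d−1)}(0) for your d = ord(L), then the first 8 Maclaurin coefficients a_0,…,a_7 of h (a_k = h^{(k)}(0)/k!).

f: a_k = -2, -2, -8, -14, -38, -80, -194, -434, …
g: a_k = 0, -3, 0, 1/2, 0, -1/40, 0, 1/1680, …
h₀=f+g: left-lcm gives L₀, ord ≤ 3.
L = (43 + 292·x + 307·x^2 + 624·x^3 + 45·x^4 + 54·x^5) + (-9 - 7·x - 6·x^2 + 91·x^3 + 144·x^4 + 27·x^5 + 27·x^6)·Dx + (43 + 292·x + 307·x^2 + 624·x^3 + 45·x^4 + 54·x^5)·Dx^2 + (-9 - 7·x - 6·x^2 + 91·x^3 + 144·x^4 + 27·x^5 + 27·x^6)·Dx^3  (order 3).
h: a_k = -2, -5, -8, -27/2, -38, -3201/40, -194, -729119/1680, …
ICs: h(0) = -2, h′(0) = -5, h′′(0) = -16.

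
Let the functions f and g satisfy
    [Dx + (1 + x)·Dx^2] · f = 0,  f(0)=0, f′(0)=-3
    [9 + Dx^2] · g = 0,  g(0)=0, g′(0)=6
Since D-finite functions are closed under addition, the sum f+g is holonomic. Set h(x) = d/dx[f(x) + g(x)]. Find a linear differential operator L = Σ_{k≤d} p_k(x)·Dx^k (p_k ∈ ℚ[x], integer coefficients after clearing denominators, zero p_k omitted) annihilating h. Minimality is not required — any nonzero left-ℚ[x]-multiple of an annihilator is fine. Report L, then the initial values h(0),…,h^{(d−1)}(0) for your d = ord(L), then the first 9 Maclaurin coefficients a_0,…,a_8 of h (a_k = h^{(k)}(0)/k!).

f: a_k = 0, -3, 3/2, -1, 3/4, -3/5, 1/2, -3/7, 3/8, …
g: a_k = 0, 6, 0, -9, 0, 81/20, 0, -243/280, 0, …
Sum ⇒ L₀ = lclm(L_f,L_g) in ℚ(x)⟨Dx⟩.
Differentiate: ansatz ord ≤ ord L₀ ⇒ L.
L = (135 + 162·x + 81·x^2) + (99 + 261·x + 243·x^2 + 81·x^3)·Dx + (15 + 18·x + 9·x^2)·Dx^2 + (11 + 29·x + 27·x^2 + 9·x^3)·Dx^3  (order 3).
h: a_k = 3, 3, -30, 3, 69/4, 3, -363/40, 3, -4533/2240, …
ICs: h(0) = 3, h′(0) = 3, h′′(0) = -60.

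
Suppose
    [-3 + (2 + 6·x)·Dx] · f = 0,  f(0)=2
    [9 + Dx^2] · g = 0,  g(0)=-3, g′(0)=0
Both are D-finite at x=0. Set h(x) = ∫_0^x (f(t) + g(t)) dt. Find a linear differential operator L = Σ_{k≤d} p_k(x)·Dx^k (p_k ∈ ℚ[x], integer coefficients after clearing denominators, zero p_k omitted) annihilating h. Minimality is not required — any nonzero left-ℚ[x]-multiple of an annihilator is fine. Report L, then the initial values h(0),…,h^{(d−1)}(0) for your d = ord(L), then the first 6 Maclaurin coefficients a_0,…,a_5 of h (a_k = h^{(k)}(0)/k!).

f: a_k = 2, 3, -9/4, 27/8, -405/64, 1701/128, …
g: a_k = -3, 0, 27/2, 0, -81/8, 0, …
Weyl lclm of L_f,L_g ⇒ L₀ (ord ≤ 3).
h=∫₀ˣh₀: take L = L₀·Dx.
L = (-63 - 216·x - 324·x^2)·Dx + (18 + 198·x + 648·x^2 + 648·x^3)·Dx^2 + (-7 - 24·x - 36·x^2)·Dx^3 + (2 + 22·x + 72·x^2 + 72·x^3)·Dx^4  (order 4).
h: a_k = 0, -1, 3/2, 15/4, 27/32, -1053/320, …
ICs: h(0) = 0, h′(0) = -1, h′′(0) = 3, h′′′(0) = 45/2.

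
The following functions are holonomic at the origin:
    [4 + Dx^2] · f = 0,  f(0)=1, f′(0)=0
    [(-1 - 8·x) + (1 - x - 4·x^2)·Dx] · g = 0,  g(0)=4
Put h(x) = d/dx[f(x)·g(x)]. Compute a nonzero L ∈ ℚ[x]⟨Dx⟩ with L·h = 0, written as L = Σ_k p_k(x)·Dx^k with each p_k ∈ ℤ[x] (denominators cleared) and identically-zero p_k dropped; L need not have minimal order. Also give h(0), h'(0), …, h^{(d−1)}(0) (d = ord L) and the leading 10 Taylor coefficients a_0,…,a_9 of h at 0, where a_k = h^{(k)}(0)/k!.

f: a_k = 1, 0, -2, 0, 2/3, 0, -4/45, 0, 2/315, 0, …
g: a_k = 4, 4, 20, 36, 116, 260, 724, 1764, 4660, 11716, …
Product ⇒ symmetric product L₀, ord ≤ 2.
h=h₀': d/dx-closure on L₀ ⇒ L.
L = (18 - 8·x - 28·x^2 + 32·x^3 + 64·x^4) + (4 + 34·x + 24·x^2 + 64·x^3)·Dx + (-1 + x^2 + 8·x^3 + 16·x^4)·Dx^2  (order 2).
h: a_k = 4, 24, 84, 944/3, 2860/3, 45448/15, 399308/45, 2761568/105, 526564/7, 609765448/2835, …
ICs: h(0) = 4, h′(0) = 24.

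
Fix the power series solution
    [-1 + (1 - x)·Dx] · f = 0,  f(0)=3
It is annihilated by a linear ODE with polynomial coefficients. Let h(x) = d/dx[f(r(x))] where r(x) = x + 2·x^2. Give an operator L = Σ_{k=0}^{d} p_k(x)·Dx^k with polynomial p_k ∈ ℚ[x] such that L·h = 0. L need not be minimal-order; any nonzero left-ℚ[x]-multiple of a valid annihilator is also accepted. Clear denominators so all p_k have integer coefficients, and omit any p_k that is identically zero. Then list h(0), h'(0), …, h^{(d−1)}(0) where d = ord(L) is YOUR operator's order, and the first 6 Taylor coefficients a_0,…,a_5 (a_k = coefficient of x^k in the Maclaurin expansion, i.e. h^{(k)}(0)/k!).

L = (6 + 12·x + 24·x^2) + (-1 - 3·x + 6·x^2 + 8·x^3)·Dx  (order 1).
h: a_k = 3, 18, 45, 132, 315, 774, …
ICs: h(0) = 3.

f: a_k = 3, 3, 3, 3, 3, 3, …
h₀=f(r): pull back L_f along r ⇒ L₀.
h₀' ⇒ L via d/dx closure of L₀.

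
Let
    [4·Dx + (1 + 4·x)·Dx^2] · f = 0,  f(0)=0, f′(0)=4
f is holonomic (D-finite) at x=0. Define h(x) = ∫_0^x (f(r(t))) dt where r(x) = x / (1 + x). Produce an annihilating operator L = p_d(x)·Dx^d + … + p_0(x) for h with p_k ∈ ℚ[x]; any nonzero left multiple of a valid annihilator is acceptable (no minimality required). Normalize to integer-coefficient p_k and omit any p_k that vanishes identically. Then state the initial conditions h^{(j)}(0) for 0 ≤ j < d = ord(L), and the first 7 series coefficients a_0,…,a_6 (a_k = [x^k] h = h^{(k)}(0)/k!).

L = (6 + 10·x)·Dx^2 + (1 + 6·x + 5·x^2)·Dx^3  (order 3).
h: a_k = 0, 0, 2, -4, 31/3, -156/5, 1562/15, …
ICs: h(0) = 0, h′(0) = 0, h′′(0) = 4.

f: a_k = 0, 4, -8, 64/3, -64, 1024/5, -2048/3, …
h₀=f(r): pull back L_f along r ⇒ L₀.
∫: right-multiply L₀ by Dx.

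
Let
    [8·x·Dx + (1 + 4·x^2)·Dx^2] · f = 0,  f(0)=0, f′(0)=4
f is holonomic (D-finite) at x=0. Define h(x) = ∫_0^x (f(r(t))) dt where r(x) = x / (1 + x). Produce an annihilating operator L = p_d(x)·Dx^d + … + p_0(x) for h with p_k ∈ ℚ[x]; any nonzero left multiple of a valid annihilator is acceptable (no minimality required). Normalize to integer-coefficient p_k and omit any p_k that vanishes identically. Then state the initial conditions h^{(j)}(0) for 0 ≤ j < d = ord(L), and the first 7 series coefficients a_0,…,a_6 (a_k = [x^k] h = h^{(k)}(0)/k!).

L = (2 + 10·x)·Dx^2 + (1 + 2·x + 5·x^2)·Dx^3  (order 3).
h: a_k = 0, 0, 2, -4/3, -1/3, 12/5, -38/15, …
ICs: h(0) = 0, h′(0) = 0, h′′(0) = 4.

f: a_k = 0, 4, 0, -16/3, 0, 64/5, 0, …
Substitute x→r, Dx→(1/r')Dx; clear ⇒ L₀.
h=∫₀ˣh₀: take L = L₀·Dx.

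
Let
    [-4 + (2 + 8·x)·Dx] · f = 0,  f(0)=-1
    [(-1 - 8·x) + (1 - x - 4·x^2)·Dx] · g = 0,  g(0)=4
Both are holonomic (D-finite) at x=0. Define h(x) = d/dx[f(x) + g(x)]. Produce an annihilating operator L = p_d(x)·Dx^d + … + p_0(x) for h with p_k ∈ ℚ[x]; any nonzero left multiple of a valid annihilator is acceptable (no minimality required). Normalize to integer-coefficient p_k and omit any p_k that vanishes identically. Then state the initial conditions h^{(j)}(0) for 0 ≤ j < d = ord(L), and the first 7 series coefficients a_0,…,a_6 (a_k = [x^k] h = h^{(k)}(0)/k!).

f: a_k = -1, -2, 2, -4, 10, -28, 84, …
g: a_k = 4, 4, 20, 36, 116, 260, 724, …
Weyl lclm of L_f,L_g ⇒ L₀ (ord ≤ 2).
h₀' ⇒ L via d/dx closure of L₀.
L = (-114 - 780·x - 2688·x^2 - 2688·x^3 - 3840·x^4) + (-21 - 420·x - 2778·x^2 - 7200·x^3 - 10272·x^4 - 11520·x^5)·Dx + (6 + 57·x + 153·x^2 + 4·x^3 - 816·x^4 - 2624·x^5 - 2560·x^6)·Dx^2  (order 2).
h: a_k = 2, 44, 96, 504, 1160, 4848, 10500, …
ICs: h(0) = 2, h′(0) = 44.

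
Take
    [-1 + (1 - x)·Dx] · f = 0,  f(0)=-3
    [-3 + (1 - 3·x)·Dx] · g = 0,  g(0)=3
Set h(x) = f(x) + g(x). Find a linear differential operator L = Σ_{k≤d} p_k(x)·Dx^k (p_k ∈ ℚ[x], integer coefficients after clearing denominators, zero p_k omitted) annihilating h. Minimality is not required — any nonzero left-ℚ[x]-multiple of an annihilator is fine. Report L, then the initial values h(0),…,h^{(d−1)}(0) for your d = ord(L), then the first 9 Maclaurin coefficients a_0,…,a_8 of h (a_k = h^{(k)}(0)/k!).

f: a_k = -3, -3, -3, -3, -3, -3, -3, -3, -3, …
g: a_k = 3, 9, 27, 81, 243, 729, 2187, 6561, 19683, …
Weyl lclm of L_f,L_g ⇒ L₀ (ord ≤ 2).
L = -6 + (8 - 12·x)·Dx + (-1 + 4·x - 3·x^2)·Dx^2  (order 2).
h: a_k = 0, 6, 24, 78, 240, 726, 2184, 6558, 19680, …
ICs: h(0) = 0, h′(0) = 6.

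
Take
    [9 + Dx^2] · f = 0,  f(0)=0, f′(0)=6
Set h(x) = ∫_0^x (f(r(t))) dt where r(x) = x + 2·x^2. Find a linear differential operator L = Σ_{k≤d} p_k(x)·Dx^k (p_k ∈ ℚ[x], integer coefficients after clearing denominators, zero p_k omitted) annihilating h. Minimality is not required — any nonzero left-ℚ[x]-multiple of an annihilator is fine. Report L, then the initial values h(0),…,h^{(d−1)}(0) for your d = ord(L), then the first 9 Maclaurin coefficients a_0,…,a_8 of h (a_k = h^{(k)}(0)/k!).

f: a_k = 0, 6, 0, -9, 0, 81/20, 0, -243/280, 0, …
f∘r: x↦r, Dx↦Dx/r' in L_f ⇒ L₀.
∫: right-multiply L₀ by Dx.
L = (9 + 108·x + 432·x^2 + 576·x^3)·Dx - 4·Dx^2 + (1 + 4·x)·Dx^3  (order 3).
h: a_k = 0, 0, 3, 4, -9/4, -54/5, -693/40, -9/2, 45117/2240, …
ICs: h(0) = 0, h′(0) = 0, h′′(0) = 6.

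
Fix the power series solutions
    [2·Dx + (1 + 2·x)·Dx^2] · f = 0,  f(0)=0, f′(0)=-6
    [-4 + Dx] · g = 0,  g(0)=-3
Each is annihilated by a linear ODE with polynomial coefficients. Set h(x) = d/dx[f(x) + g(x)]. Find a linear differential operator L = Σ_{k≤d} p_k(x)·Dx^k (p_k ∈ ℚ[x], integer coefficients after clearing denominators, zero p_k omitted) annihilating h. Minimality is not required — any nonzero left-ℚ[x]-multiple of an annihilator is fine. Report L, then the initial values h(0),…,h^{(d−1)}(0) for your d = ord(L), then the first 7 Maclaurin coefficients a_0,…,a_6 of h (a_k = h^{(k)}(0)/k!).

f: a_k = 0, -6, 6, -8, 12, -96/5, 32, …
g: a_k = -3, -12, -24, -32, -32, -128/5, -256/15, …
h₀=f+g: left-lcm gives L₀, ord ≤ 3.
Derive L from L₀ (diff closure).
L = (-32 - 32·x) + (-4 - 32·x - 32·x^2)·Dx + (3 + 10·x + 8·x^2)·Dx^2  (order 2).
h: a_k = -18, -36, -120, -80, -224, 448/5, -6784/15, …
ICs: h(0) = -18, h′(0) = -36.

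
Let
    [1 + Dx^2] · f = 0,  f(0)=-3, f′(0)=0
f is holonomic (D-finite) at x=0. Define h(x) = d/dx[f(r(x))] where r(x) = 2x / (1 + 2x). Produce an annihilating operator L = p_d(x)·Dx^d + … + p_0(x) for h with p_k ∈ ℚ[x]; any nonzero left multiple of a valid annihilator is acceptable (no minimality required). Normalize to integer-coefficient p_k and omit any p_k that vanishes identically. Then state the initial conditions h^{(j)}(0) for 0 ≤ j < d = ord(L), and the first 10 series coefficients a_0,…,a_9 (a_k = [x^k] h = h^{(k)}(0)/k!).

f: a_k = -3, 0, 3/2, 0, -1/8, 0, 1/240, 0, -1/13440, 0, …
Substitute x→r, Dx→(1/r')Dx; clear ⇒ L₀.
Differentiate: ansatz ord ≤ ord L₀ ⇒ L.
L = (28 + 96·x + 96·x^2) + (12 + 72·x + 144·x^2 + 96·x^3)·Dx + (1 + 8·x + 24·x^2 + 32·x^3 + 16·x^4)·Dx^2  (order 2).
h: a_k = 0, 12, -72, 280, -880, 12008/5, -29232/5, 267184/21, -843936/35, 34084808/945, …
ICs: h(0) = 0, h′(0) = 12.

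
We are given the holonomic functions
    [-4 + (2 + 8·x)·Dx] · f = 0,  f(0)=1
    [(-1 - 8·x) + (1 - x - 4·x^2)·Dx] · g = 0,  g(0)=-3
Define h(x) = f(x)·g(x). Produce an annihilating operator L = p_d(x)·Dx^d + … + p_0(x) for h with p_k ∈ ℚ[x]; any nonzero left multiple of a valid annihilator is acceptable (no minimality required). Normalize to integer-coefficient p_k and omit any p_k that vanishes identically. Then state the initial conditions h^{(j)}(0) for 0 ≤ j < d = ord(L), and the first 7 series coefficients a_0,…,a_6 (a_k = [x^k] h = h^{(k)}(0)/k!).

f: a_k = 1, 2, -2, 4, -10, 28, -84, …
g: a_k = -3, -3, -15, -27, -87, -195, -543, …
L₀ := L_f ⊗_s L_g (sym. prod.), ord ≤ 1.
L = (3 + 10·x + 24·x^2) + (-1 - 3·x + 8·x^2 + 16·x^3)·Dx  (order 1).
h: a_k = -3, -9, -15, -63, -93, -429, -549, …
ICs: h(0) = -3.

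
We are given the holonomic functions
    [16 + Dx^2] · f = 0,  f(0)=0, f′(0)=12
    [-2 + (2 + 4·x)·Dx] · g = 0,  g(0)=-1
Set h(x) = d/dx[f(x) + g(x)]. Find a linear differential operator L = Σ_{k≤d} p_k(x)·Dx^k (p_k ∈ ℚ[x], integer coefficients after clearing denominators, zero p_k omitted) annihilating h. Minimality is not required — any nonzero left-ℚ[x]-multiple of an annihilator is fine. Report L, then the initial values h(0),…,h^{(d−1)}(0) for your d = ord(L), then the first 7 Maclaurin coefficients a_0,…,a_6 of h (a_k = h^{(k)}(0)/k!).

L = (-496 - 1024·x - 1024·x^2) + (-304 - 1632·x - 3072·x^2 - 2048·x^3)·Dx + (-31 - 64·x - 64·x^2)·Dx^2 + (-19 - 102·x - 192·x^2 - 128·x^3)·Dx^3  (order 3).
h: a_k = 11, 1, -195/2, 5/2, 989/8, 63/8, -19849/240, …
ICs: h(0) = 11, h′(0) = 1, h′′(0) = -195.

f: a_k = 0, 12, 0, -32, 0, 128/5, 0, …
g: a_k = -1, -1, 1/2, -1/2, 5/8, -7/8, 21/16, …
Sum ⇒ L₀ = lclm(L_f,L_g) in ℚ(x)⟨Dx⟩.
h₀' ⇒ L via d/dx closure of L₀.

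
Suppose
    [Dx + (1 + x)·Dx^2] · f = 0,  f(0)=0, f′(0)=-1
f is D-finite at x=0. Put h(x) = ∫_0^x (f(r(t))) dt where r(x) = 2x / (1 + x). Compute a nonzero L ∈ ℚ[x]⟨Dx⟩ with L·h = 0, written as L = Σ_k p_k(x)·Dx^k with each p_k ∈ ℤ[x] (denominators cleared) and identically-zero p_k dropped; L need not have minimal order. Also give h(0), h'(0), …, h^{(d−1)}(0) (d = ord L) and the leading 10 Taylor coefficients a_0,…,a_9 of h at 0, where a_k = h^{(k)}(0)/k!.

f: a_k = 0, -1, 1/2, -1/3, 1/4, -1/5, 1/6, -1/7, 1/8, -1/9, …
h₀=f(r): pull back L_f along r ⇒ L₀.
Integrate: L := L₀·Dx.
L = (4 + 6·x)·Dx^2 + (1 + 4·x + 3·x^2)·Dx^3  (order 3).
h: a_k = 0, 0, -1, 4/3, -13/6, 4, -121/15, 52/3, -1093/28, 820/9, …
ICs: h(0) = 0, h′(0) = 0, h′′(0) = -2.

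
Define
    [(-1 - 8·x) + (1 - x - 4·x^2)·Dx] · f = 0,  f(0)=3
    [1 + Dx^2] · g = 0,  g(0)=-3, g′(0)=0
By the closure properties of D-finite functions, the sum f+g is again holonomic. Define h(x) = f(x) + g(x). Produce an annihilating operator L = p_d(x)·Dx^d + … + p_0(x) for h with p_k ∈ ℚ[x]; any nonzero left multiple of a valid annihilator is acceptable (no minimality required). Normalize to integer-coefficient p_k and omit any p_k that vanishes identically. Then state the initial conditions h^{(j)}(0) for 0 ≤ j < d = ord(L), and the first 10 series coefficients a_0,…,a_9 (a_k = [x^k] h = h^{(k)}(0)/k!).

L = (55 + 486·x + 553·x^2 + 1488·x^3 + 80·x^4 + 128·x^5) + (-11 - 11·x - 23·x^2 + 169·x^3 + 348·x^4 + 48·x^5 + 64·x^6)·Dx + (55 + 486·x + 553·x^2 + 1488·x^3 + 80·x^4 + 128·x^5)·Dx^2 + (-11 - 11·x - 23·x^2 + 169·x^3 + 348·x^4 + 48·x^5 + 64·x^6)·Dx^3  (order 3).
h: a_k = 0, 3, 33/2, 27, 695/8, 195, 130321/240, 1323, 46972799/13440, 8787, …
ICs: h(0) = 0, h′(0) = 3, h′′(0) = 33.

f: a_k = 3, 3, 15, 27, 87, 195, 543, 1323, 3495, 8787, …
g: a_k = -3, 0, 3/2, 0, -1/8, 0, 1/240, 0, -1/13440, 0, …
f+g: L₀ = lclm(L_f,L_g), ord ≤ 1+2.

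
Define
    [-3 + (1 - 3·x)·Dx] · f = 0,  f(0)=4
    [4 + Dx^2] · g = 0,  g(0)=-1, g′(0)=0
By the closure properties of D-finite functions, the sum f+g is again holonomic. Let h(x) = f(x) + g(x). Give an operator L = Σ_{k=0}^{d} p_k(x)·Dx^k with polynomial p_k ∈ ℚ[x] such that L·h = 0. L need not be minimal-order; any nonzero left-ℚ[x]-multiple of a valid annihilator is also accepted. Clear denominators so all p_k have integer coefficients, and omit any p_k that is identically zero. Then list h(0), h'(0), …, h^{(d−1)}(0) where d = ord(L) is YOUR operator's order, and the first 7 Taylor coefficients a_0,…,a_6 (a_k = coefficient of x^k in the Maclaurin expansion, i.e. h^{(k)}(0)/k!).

f: a_k = 4, 12, 36, 108, 324, 972, 2916, …
g: a_k = -1, 0, 2, 0, -2/3, 0, 4/45, …
Sum ⇒ L₀ = lclm(L_f,L_g) in ℚ(x)⟨Dx⟩.
L = (348 - 144·x + 216·x^2) + (-44 + 180·x - 216·x^2 + 216·x^3)·Dx + (87 - 36·x + 54·x^2)·Dx^2 + (-11 + 45·x - 54·x^2 + 54·x^3)·Dx^3  (order 3).
h: a_k = 3, 12, 38, 108, 970/3, 972, 131224/45, …
ICs: h(0) = 3, h′(0) = 12, h′′(0) = 76.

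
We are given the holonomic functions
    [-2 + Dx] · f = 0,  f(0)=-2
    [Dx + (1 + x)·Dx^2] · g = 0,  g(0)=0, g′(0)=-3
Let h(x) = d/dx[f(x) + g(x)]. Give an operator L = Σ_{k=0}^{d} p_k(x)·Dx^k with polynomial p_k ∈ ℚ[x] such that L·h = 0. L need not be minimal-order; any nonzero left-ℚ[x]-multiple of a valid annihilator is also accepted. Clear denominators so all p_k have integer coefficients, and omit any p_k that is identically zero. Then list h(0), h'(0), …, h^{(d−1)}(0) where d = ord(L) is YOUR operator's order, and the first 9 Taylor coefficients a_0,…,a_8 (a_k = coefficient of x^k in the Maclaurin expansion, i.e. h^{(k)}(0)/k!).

f: a_k = -2, -4, -4, -8/3, -4/3, -8/15, -8/45, -16/315, -4/315, …
g: a_k = 0, -3, 3/2, -1, 3/4, -3/5, 1/2, -3/7, 3/8, …
f+g: L₀ = lclm(L_f,L_g), ord ≤ 1+2.
h₀' ⇒ L via d/dx closure of L₀.
L = (-8 - 4·x) + (-2 - 8·x - 4·x^2)·Dx + (3 + 5·x + 2·x^2)·Dx^2  (order 2).
h: a_k = -7, -5, -11, -7/3, -17/3, 29/15, -151/45, 913/315, -953/315, …
ICs: h(0) = -7, h′(0) = -5.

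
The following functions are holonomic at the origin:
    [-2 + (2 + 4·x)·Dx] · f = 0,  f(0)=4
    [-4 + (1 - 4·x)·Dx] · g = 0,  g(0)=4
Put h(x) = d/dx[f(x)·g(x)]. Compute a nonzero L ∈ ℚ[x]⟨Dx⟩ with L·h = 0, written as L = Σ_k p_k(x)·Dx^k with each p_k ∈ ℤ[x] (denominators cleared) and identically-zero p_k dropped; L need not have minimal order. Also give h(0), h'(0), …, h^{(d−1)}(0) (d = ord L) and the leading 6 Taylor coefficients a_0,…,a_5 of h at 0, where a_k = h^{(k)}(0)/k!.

f: a_k = 4, 4, -2, 2, -5/2, 7/2, …
g: a_k = 4, 16, 64, 256, 1024, 4096, …
h₀=f·g: eliminate ⇒ L₀, order ≤ 1·1.
h=h₀': d/dx-closure on L₀ ⇒ L.
L = (39 + 120·x + 48·x^2) + (-5 + 6·x + 48·x^2 + 32·x^3)·Dx  (order 1).
h: a_k = 80, 624, 3768, 20056, 100350, 481554, …
ICs: h(0) = 80.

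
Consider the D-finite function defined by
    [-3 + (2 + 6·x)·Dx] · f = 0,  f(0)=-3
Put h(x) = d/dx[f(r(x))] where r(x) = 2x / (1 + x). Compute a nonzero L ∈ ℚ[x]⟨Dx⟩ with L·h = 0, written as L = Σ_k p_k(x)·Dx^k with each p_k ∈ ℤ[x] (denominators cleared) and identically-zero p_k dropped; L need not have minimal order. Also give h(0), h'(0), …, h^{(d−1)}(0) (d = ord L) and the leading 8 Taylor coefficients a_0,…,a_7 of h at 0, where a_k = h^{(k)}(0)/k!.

L = (-5 - 14·x) + (-1 - 8·x - 7·x^2)·Dx  (order 1).
h: a_k = -9, 45, -459/2, 2583/2, -62055/8, 386883/8, -4934475/16, 31944663/16, …
ICs: h(0) = -9.

f: a_k = -3, -9/2, 27/8, -81/16, 1215/128, -5103/256, 45927/1024, -216513/2048, …
Change of var in L_f (x↦r) gives L₀.
Differentiate: ansatz ord ≤ ord L₀ ⇒ L.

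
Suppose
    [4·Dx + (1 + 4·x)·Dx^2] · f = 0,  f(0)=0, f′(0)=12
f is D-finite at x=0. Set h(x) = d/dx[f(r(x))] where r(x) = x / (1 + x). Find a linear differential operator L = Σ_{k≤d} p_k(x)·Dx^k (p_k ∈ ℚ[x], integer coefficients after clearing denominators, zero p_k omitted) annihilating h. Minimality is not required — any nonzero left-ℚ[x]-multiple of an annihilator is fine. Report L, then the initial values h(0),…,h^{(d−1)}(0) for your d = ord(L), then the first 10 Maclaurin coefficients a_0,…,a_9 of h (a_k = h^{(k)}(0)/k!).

L = (6 + 10·x) + (1 + 6·x + 5·x^2)·Dx  (order 1).
h: a_k = 12, -72, 372, -1872, 9372, -46872, 234372, -1171872, 5859372, -29296872, …
ICs: h(0) = 12.

f: a_k = 0, 12, -24, 64, -192, 3072/5, -2048, 49152/7, -24576, 262144/3, …
f∘r: x↦r, Dx↦Dx/r' in L_f ⇒ L₀.
h₀' ⇒ L via d/dx closure of L₀.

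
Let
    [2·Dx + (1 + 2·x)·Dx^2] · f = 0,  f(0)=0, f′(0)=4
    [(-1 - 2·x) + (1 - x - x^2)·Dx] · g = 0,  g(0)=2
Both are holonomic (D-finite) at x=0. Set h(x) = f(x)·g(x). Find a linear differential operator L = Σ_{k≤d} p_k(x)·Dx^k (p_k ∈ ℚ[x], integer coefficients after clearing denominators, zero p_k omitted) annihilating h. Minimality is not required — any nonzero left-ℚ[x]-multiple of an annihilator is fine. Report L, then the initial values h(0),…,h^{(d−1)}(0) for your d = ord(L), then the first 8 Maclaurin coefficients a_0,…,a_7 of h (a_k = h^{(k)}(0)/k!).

L = (4 + 8·x) + (10·x + 10·x^2)·Dx + (-1 - x + 3·x^2 + 2·x^3)·Dx^2  (order 2).
h: a_k = 0, 8, 0, 56/3, 8/3, 704/15, 104/15, 13336/105, …
ICs: h(0) = 0, h′(0) = 8.

f: a_k = 0, 4, -4, 16/3, -8, 64/5, -64/3, 256/7, …
g: a_k = 2, 2, 4, 6, 10, 16, 26, 42, …
f·g: L₀ = L_f ⊗_s L_g, ord ≤ 2·1.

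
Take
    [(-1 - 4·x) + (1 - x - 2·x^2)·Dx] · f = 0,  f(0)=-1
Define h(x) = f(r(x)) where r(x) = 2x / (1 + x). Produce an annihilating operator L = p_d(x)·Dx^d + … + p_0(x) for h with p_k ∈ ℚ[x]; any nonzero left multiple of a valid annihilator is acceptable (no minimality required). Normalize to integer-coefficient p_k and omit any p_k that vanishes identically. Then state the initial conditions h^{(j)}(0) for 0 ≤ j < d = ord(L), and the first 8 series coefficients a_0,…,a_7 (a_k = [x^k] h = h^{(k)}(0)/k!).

L = (2 + 18·x) + (-1 - x + 9·x^2 + 9·x^3)·Dx  (order 1).
h: a_k = -1, -2, -10, -18, -90, -162, -810, -1458, …
ICs: h(0) = -1.

f: a_k = -1, -1, -3, -5, -11, -21, -43, -85, …
f∘r: x↦r, Dx↦Dx/r' in L_f ⇒ L₀.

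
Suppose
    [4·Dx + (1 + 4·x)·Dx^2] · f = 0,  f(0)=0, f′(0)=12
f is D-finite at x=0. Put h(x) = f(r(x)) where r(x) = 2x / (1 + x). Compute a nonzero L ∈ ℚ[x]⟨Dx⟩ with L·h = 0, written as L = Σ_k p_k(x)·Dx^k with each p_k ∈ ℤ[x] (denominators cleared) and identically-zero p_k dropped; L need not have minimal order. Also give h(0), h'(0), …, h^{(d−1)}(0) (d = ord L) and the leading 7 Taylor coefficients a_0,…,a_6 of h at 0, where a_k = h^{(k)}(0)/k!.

L = (10 + 18·x)·Dx + (1 + 10·x + 9·x^2)·Dx^2  (order 2).
h: a_k = 0, 24, -120, 728, -4920, 177144/5, -265720, …
ICs: h(0) = 0, h′(0) = 24.

f: a_k = 0, 12, -24, 64, -192, 3072/5, -2048, …
Substitute x→r, Dx→(1/r')Dx; clear ⇒ L₀.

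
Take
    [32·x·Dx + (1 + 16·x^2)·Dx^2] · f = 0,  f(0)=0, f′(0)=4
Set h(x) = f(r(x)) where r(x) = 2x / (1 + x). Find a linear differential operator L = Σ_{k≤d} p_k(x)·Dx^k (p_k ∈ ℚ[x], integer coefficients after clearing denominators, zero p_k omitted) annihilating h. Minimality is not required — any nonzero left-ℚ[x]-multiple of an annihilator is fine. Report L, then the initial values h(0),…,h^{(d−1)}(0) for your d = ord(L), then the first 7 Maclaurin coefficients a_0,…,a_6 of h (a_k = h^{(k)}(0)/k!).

f: a_k = 0, 4, 0, -64/3, 0, 1024/5, 0, …
Substitute x→r, Dx→(1/r')Dx; clear ⇒ L₀.
L = (2 + 130·x)·Dx + (1 + 2·x + 65·x^2)·Dx^2  (order 2).
h: a_k = 0, 8, -8, -488/3, 504, 27688/5, -93208/3, …
ICs: h(0) = 0, h′(0) = 8.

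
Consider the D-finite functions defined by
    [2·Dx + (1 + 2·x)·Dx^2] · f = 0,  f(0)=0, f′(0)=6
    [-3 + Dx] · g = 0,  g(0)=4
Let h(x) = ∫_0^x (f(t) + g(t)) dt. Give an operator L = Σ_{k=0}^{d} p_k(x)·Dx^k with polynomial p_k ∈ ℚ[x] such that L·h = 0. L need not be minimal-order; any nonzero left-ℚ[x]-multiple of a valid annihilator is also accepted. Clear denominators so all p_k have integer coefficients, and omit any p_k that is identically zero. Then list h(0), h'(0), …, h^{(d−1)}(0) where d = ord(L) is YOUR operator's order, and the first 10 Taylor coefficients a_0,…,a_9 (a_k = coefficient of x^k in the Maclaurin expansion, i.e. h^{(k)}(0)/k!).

L = (-42 - 36·x)·Dx^2 + (-1 - 36·x - 36·x^2)·Dx^3 + (5 + 16·x + 12·x^2)·Dx^4  (order 4).
h: a_k = 0, 4, 9, 4, 13/2, 3/10, 91/20, -559/140, 7923/1120, -35597/3360, …
ICs: h(0) = 0, h′(0) = 4, h′′(0) = 18, h′′′(0) = 24.

f: a_k = 0, 6, -6, 8, -12, 96/5, -32, 384/7, -96, 512/3, …
g: a_k = 4, 12, 18, 18, 27/2, 81/10, 81/20, 243/140, 729/1120, 243/1120, …
Weyl lclm of L_f,L_g ⇒ L₀ (ord ≤ 3).
Integrate: L := L₀·Dx.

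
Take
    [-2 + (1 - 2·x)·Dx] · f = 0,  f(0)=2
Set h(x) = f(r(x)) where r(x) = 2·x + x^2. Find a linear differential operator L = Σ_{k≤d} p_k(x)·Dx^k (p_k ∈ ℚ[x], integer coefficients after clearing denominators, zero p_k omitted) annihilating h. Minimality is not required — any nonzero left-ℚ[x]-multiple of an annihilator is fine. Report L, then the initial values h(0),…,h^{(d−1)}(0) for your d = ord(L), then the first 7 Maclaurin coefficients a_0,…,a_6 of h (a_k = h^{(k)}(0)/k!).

L = (4 + 4·x) + (-1 + 4·x + 2·x^2)·Dx  (order 1).
h: a_k = 2, 8, 36, 160, 712, 3168, 14096, …
ICs: h(0) = 2.

f: a_k = 2, 4, 8, 16, 32, 64, 128, …
h₀=f(r): pull back L_f along r ⇒ L₀.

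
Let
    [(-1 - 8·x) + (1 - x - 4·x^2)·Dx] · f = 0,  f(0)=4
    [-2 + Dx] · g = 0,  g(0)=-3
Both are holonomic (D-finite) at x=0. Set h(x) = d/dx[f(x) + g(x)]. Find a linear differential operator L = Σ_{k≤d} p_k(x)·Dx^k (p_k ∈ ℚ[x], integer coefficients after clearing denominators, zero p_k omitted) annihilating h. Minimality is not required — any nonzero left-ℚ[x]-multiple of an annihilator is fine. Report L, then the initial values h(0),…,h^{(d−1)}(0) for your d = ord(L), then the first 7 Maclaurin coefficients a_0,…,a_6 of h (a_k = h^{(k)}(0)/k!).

f: a_k = 4, 4, 20, 36, 116, 260, 724, …
g: a_k = -3, -6, -6, -4, -2, -4/5, -4/15, …
Sum ⇒ L₀ = lclm(L_f,L_g) in ℚ(x)⟨Dx⟩.
h=h₀': d/dx-closure on L₀ ⇒ L.
L = (34 + 452·x + 512·x^2 + 1920·x^3 + 768·x^4) + (-25 - 228·x - 334·x^2 - 864·x^3 + 160·x^4 + 256·x^5)·Dx + (4 + x + 39·x^2 - 48·x^3 - 272·x^4 - 128·x^5)·Dx^2  (order 2).
h: a_k = -2, 28, 96, 456, 1296, 21712/5, 185212/15, …
ICs: h(0) = -2, h′(0) = 28.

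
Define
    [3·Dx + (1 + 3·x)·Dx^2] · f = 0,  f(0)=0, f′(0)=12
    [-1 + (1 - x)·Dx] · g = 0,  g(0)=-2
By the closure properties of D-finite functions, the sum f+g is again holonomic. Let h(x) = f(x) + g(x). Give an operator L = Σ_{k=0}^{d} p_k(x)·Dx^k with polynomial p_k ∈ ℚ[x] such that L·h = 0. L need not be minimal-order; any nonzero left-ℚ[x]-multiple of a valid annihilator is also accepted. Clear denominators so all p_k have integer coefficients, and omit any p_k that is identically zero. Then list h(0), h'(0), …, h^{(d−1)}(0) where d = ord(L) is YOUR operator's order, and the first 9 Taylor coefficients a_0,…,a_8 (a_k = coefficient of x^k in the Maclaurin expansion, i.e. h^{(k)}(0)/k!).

L = (-54 - 18·x)·Dx + (12 - 72·x - 36·x^2)·Dx^2 + (5 + 13·x - 9·x^2 - 9·x^3)·Dx^3  (order 3).
h: a_k = -2, 10, -20, 34, -83, 962/5, -488, 8734/7, -6565/2, …
ICs: h(0) = -2, h′(0) = 10, h′′(0) = -40.

f: a_k = 0, 12, -18, 36, -81, 972/5, -486, 8748/7, -6561/2, …
g: a_k = -2, -2, -2, -2, -2, -2, -2, -2, -2, …
Weyl lclm of L_f,L_g ⇒ L₀ (ord ≤ 3).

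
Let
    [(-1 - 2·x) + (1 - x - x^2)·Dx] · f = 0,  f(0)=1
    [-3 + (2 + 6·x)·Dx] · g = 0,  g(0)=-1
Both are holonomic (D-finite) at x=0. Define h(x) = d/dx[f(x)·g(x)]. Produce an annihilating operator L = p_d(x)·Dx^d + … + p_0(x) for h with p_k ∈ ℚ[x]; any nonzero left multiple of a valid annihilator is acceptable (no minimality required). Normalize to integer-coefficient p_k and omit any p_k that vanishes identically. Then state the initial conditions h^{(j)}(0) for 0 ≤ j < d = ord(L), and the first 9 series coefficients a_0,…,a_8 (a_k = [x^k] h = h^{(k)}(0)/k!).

L = (19 + 186·x + 321·x^2 + 210·x^3 + 135·x^4) + (-10 - 34·x - 6·x^2 + 50·x^3 + 114·x^4 + 54·x^5)·Dx  (order 1).
h: a_k = -5/2, -19/4, -315/16, -739/32, -24295/256, -30117/512, -917847/2048, 395485/4096, -157304223/65536, …
ICs: h(0) = -5/2.

f: a_k = 1, 1, 2, 3, 5, 8, 13, 21, 34, …
g: a_k = -1, -3/2, 9/8, -27/16, 405/128, -1701/256, 15309/1024, -72171/2048, 2814669/32768, …
h₀=f·g: eliminate ⇒ L₀, order ≤ 1·1.
h=h₀': d/dx-closure on L₀ ⇒ L.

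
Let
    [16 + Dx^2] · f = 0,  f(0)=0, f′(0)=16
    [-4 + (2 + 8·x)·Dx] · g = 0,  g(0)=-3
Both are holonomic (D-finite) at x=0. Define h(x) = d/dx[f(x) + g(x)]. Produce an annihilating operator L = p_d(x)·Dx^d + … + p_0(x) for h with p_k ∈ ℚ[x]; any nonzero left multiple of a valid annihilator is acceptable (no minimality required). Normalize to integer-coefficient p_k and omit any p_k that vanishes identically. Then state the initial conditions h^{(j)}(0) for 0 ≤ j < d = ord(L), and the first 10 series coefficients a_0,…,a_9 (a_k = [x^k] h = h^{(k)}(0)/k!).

L = (-608 - 1024·x - 2048·x^2) + (-112 - 960·x - 3072·x^2 - 4096·x^3)·Dx + (-38 - 64·x - 128·x^2)·Dx^2 + (-7 - 60·x - 192·x^2 - 256·x^3)·Dx^3  (order 3).
h: a_k = 10, 12, -164, 120, -748/3, 1512, -253576/45, 20592, -24316108/315, 291720, …
ICs: h(0) = 10, h′(0) = 12, h′′(0) = -328.

f: a_k = 0, 16, 0, -128/3, 0, 512/15, 0, -4096/315, 0, 8192/2835, …
g: a_k = -3, -6, 6, -12, 30, -84, 252, -792, 2574, -8580, …
Sum ⇒ L₀ = lclm(L_f,L_g) in ℚ(x)⟨Dx⟩.
h=h₀': d/dx-closure on L₀ ⇒ L.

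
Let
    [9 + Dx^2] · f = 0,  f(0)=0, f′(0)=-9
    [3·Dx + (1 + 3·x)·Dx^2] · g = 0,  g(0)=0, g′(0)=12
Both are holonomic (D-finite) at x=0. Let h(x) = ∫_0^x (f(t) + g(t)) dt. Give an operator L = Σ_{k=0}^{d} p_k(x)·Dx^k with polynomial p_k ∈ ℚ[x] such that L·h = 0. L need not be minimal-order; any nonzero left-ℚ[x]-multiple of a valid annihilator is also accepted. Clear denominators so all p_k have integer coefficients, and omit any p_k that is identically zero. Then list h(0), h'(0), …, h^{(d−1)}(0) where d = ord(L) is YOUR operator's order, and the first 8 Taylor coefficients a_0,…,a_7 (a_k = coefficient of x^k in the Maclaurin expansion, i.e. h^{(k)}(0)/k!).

f: a_k = 0, -9, 0, 27/2, 0, -243/40, 0, 729/560, …
g: a_k = 0, 12, -18, 36, -81, 972/5, -486, 8748/7, …
Weyl lclm of L_f,L_g ⇒ L₀ (ord ≤ 4).
h=∫h₀ ⇒ L = L₀·Dx.
L = (63 + 54·x + 81·x^2)·Dx^2 + (9 + 45·x + 81·x^2 + 81·x^3)·Dx^3 + (7 + 6·x + 9·x^2)·Dx^4 + (1 + 5·x + 9·x^2 + 9·x^3)·Dx^5  (order 5).
h: a_k = 0, 0, 3/2, -6, 99/8, -81/5, 2511/80, -486/7, …
ICs: h(0) = 0, h′(0) = 0, h′′(0) = 3, h′′′(0) = -36, h′′′′(0) = 297.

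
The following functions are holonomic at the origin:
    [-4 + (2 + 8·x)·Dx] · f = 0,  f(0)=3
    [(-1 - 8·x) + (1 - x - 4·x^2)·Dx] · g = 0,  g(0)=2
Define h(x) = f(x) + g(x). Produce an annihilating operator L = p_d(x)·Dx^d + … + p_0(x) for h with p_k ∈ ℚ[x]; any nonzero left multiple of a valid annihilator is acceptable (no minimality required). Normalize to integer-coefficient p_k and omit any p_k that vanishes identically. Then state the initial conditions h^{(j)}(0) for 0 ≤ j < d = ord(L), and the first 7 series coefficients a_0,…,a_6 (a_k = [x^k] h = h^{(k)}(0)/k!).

f: a_k = 3, 6, -6, 12, -30, 84, -252, …
g: a_k = 2, 2, 10, 18, 58, 130, 362, …
L₀ := lclm(L_f,L_g); ord L₀ ≤ 1+1.
L = (24 + 156·x + 336·x^2 + 640·x^3) + (-14 - 96·x - 420·x^2 - 1184·x^3 - 1600·x^4)·Dx + (-1 + 11·x + 90·x^2 + 24·x^3 - 544·x^4 - 640·x^5)·Dx^2  (order 2).
h: a_k = 5, 8, 4, 30, 28, 214, 110, …
ICs: h(0) = 5, h′(0) = 8.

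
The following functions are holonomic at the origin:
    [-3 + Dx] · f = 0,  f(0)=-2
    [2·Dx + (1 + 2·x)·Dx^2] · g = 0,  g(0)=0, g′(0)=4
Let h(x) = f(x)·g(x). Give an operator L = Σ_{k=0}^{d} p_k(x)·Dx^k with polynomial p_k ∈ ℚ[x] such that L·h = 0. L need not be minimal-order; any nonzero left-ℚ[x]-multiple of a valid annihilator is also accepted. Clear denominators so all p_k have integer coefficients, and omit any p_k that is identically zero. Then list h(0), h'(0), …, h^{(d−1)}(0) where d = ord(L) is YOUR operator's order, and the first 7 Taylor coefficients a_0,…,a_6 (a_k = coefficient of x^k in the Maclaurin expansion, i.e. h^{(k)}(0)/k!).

f: a_k = -2, -6, -9, -9, -27/4, -81/20, -81/40, …
g: a_k = 0, 4, -4, 16/3, -8, 64/5, -64/3, …
f·g: L₀ = L_f ⊗_s L_g, ord ≤ 1·2.
L = (3 + 18·x) + (-4 - 12·x)·Dx + (1 + 2·x)·Dx^2  (order 2).
h: a_k = 0, -8, -16, -68/3, -16, -83/5, 2/3, …
ICs: h(0) = 0, h′(0) = -8.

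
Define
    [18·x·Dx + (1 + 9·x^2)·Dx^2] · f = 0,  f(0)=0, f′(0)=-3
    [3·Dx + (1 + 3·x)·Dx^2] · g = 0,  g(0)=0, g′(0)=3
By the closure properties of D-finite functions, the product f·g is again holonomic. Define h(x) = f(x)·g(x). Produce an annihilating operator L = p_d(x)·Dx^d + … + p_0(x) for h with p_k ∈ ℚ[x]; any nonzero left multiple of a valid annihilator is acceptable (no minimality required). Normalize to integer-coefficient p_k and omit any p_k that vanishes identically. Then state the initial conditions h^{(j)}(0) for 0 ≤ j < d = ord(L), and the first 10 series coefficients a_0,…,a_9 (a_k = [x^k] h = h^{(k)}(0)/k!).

f: a_k = 0, -3, 0, 9, 0, -243/5, 0, 2187/7, 0, -2187, …
g: a_k = 0, 3, -9/2, 9, -81/4, 243/5, -243/2, 2187/7, -6561/8, 2187, …
Product ⇒ symmetric product L₀, ord ≤ 4.
L = (648 + 3564·x + 19440·x^2 + 113724·x^3 + 262440·x^4 + 341172·x^5 + 236196·x^7)·Dx + (162 + 3348·x + 24948·x^2 + 117612·x^3 + 396576·x^4 + 813564·x^5 + 918540·x^6 + 236196·x^7 + 826686·x^8)·Dx^2 + (36 + 576·x + 5184·x^2 + 25272·x^3 + 87480·x^4 + 227448·x^5 + 419904·x^6 + 472392·x^7 + 236196·x^8 + 472392·x^9)·Dx^3 + (5 + 54·x + 333·x^2 + 1512·x^3 + 5346·x^4 + 14580·x^5 + 30618·x^6 + 52488·x^7 + 59049·x^8 + 39366·x^9 + 59049·x^10)·Dx^4  (order 4).
h: a_k = 0, 0, -9, 27/2, 0, 81/4, -1053/5, 8019/20, 0, 264627/280, …
ICs: h(0) = 0, h′(0) = 0, h′′(0) = -18, h′′′(0) = 81.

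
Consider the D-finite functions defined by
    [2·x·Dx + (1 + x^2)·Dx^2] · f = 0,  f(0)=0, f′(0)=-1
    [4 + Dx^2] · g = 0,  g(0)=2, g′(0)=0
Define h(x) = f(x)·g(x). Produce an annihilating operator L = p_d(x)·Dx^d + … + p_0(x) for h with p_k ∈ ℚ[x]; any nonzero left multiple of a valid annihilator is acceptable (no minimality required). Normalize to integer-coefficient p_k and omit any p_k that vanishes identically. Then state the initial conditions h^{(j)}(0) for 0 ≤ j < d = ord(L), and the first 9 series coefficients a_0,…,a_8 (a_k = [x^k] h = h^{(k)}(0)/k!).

L = (160 + 464·x^2 + 464·x^4 + 256·x^6 + 64·x^8) + (96·x + 224·x^3 + 192·x^5 + 64·x^7)·Dx + (60 + 188·x^2 + 216·x^4 + 128·x^6 + 32·x^8)·Dx^2 + (24·x + 56·x^3 + 48·x^5 + 16·x^7)·Dx^3 + (5 + 18·x^2 + 25·x^4 + 16·x^6 + 4·x^8)·Dx^4  (order 4).
h: a_k = 0, -2, 0, 14/3, 0, -46/15, 0, 538/315, 0, …
ICs: h(0) = 0, h′(0) = -2, h′′(0) = 0, h′′′(0) = 28.

f: a_k = 0, -1, 0, 1/3, 0, -1/5, 0, 1/7, 0, …
g: a_k = 2, 0, -4, 0, 4/3, 0, -8/45, 0, 4/315, …
h₀=f·g: eliminate ⇒ L₀, order ≤ 2·2.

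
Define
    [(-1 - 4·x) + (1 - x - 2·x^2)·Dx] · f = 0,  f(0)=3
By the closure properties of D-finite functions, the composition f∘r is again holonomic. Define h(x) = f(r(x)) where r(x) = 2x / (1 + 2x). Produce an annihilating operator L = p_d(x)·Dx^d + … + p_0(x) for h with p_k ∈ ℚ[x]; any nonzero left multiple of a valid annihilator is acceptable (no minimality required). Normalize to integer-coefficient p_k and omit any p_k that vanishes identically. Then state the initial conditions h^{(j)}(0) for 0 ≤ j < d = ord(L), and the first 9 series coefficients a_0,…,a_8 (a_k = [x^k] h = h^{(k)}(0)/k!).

f: a_k = 3, 3, 9, 15, 33, 63, 129, 255, 513, …
Substitute x→r, Dx→(1/r')Dx; clear ⇒ L₀.
L = (2 + 20·x) + (-1 - 4·x + 4·x^2 + 16·x^3)·Dx  (order 1).
h: a_k = 3, 6, 24, 0, 192, -384, 2304, -7680, 33792, …
ICs: h(0) = 3.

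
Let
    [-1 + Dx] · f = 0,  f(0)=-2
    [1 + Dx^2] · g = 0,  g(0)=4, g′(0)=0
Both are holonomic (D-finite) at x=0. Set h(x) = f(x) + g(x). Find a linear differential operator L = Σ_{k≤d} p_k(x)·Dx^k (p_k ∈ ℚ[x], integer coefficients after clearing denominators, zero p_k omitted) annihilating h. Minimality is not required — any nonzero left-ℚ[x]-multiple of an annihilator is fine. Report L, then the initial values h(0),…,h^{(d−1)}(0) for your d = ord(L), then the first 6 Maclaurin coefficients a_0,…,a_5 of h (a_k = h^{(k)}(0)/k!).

L = -1 + Dx - Dx^2 + Dx^3  (order 3).
h: a_k = 2, -2, -3, -1/3, 1/12, -1/60, …
ICs: h(0) = 2, h′(0) = -2, h′′(0) = -6.

f: a_k = -2, -2, -1, -1/3, -1/12, -1/60, …
g: a_k = 4, 0, -2, 0, 1/6, 0, …
f+g: L₀ = lclm(L_f,L_g), ord ≤ 1+2.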